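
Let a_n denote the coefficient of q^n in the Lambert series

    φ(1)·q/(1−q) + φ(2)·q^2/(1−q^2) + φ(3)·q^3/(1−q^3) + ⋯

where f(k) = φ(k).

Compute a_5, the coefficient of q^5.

[q^5] φ(1)=1,φ(5)=4 ⇒ 5

a_5 = 5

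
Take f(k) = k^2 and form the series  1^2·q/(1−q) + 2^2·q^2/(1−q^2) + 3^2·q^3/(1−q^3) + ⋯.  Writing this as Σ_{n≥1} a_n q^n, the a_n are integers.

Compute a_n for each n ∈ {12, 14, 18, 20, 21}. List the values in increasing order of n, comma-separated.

[q^12] f(1)=1,f(2)=4,f(3)=9,f(4)=16,f(6)=36,f(12)=144 ⇒ 210
[q^14] f(1)=1,f(2)=4,f(7)=49,f(14)=196 ⇒ 250
q^18  k|18↦f(k): 1:1 2:4 3:9 6:36 9:81 18:324  a_18=455
n=20: 20·1 10·2 5·4 4·5 2·10 1·20  f→[400+100+25+16+4+1]=546
n=21: 21·1 7·3 3·7 1·21  f→[441+49+9+1]=500

210, 250, 455, 546, 500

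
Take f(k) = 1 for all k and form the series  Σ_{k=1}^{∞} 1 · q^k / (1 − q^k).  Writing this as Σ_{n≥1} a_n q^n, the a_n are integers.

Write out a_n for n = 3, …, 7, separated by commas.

n=3: 3·1 1·3  f→[1+1]=2
[q^4] f(1)=1,f(2)=1,f(4)=1 ⇒ 3
n=5: 5·1 1·5  f→[1+1]=2
q^6  k|6↦f(k): 6:1 3:1 2:1 1:1  a_6=4
d|7:{1,7}  Σf=1+1=2

2, 3, 2, 4, 2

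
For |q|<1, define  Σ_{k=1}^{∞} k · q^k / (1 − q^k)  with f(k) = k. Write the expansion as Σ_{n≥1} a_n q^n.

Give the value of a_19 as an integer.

q^19  k|19↦f(k): 1:1 19:19  a_19=20

a_19 = 20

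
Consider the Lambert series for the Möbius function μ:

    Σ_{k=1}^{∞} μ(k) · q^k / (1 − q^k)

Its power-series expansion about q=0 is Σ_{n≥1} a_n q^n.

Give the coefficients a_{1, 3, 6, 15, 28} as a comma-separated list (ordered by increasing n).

d|1:{1}  Σμ=1=1
d|3:{3,1}  Σμ=(-1)+1=0
[q^6] μ(1)=1,μ(2)=-1,μ(3)=-1,μ(6)=1 ⇒ 0
[q^15] μ(1)=1,μ(3)=-1,μ(5)=-1,μ(15)=1 ⇒ 0
q^28  k|28↦μ(k): 1:1 2:-1 4:0 7:-1 14:1 28:0  a_28=0

1, 0, 0, 0, 0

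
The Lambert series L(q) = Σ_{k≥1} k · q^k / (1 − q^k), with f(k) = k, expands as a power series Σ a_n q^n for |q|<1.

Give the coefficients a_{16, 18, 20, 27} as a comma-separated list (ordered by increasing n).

q^16  k|16↦f(k): 16:16 8:8 4:4 2:2 1:1  a_16=31
[q^18] f(1)=1,f(2)=2,f(3)=3,f(6)=6,f(9)=9,f(18)=18 ⇒ 39
d|20:{1,2,4,5,10,20}  Σf=1+2+4+5+10+20=42
q^27  k|27↦f(k): 27:27 9:9 3:3 1:1  a_27=40

31, 39, 42, 40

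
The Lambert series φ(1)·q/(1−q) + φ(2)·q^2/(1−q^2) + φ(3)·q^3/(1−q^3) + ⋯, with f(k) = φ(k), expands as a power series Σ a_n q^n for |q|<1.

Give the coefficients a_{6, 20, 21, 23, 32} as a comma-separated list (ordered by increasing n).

d|6:{6,3,2,1}  Σφ=2+2+1+1=6
[q^20] φ(20)=8,φ(10)=4,φ(5)=4,φ(4)=2,φ(2)=1,φ(1)=1 ⇒ 20
n=21: 21·1 7·3 3·7 1·21  φ→[12+6+2+1]=21
q^23  k|23↦φ(k): 1:1 23:22  a_23=23
[q^32] φ(1)=1,φ(2)=1,φ(4)=2,φ(8)=4,φ(16)=8,φ(32)=16 ⇒ 32

6, 20, 21, 23, 32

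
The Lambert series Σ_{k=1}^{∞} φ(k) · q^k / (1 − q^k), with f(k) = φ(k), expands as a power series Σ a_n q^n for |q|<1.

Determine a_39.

n=39: 39·1 13·3 3·13 1·39  φ→[24+12+2+1]=39

a_39 = 39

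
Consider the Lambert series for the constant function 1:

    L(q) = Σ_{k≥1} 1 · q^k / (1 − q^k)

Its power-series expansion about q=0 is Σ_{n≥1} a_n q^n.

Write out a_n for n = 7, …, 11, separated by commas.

q^7  k|7↦f(k): 1:1 7:1  a_7=2
[q^8] f(8)=1,f(4)=1,f(2)=1,f(1)=1 ⇒ 4
n=9: 1·9 3·3 9·1  f→[1+1+1]=3
d|10:{1,2,5,10}  Σf=1+1+1+1=4
[q^11] f(1)=1,f(11)=1 ⇒ 2

2, 4, 3, 4, 2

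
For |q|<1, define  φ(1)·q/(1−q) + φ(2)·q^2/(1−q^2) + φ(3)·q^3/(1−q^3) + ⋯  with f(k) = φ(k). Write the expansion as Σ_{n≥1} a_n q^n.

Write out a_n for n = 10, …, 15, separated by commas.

d|10:{1,2,5,10}  Σφ=1+1+4+4=10
n=11: 1·11 11·1  φ→[1+10]=11
d|12:{1,2,3,4,6,12}  Σφ=1+1+2+2+2+4=12
n=13: 13·1 1·13  φ→[12+1]=13
n=14: 14·1 7·2 2·7 1·14  φ→[6+6+1+1]=14
n=15: 15·1 5·3 3·5 1·15  φ→[8+4+2+1]=15

10, 11, 12, 13, 14, 15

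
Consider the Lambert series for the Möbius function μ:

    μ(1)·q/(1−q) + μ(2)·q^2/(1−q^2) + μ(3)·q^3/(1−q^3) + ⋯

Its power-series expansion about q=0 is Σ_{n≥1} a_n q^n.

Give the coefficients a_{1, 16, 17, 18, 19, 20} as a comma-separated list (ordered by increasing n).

1, 0, 0, 0, 0, 0

q^1  k|1↦μ(k): 1:1  a_1=1
n=16: 1·16 2·8 4·4 8·2 16·1  μ→[1+(-1)+0+0+0]=0
q^17  k|17↦μ(k): 17:-1 1:1  a_17=0
d|18:{18,9,6,3,2,1}  Σμ=0+0+1+(-1)+(-1)+1=0
d|19:{1,19}  Σμ=1+(-1)=0
n=20: 1·20 2·10 4·5 5·4 10·2 20·1  μ→[1+(-1)+0+(-1)+1+0]=0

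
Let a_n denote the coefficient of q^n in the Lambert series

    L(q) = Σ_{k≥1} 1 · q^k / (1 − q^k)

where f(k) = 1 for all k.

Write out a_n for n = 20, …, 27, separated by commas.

6, 4, 4, 2, 8, 3, 4, 4

n=20: 20·1 10·2 5·4 4·5 2·10 1·20  f→[1+1+1+1+1+1]=6
q^21  k|21↦f(k): 1:1 3:1 7:1 21:1  a_21=4
n=22: 1·22 2·11 11·2 22·1  f→[1+1+1+1]=4
q^23  k|23↦f(k): 1:1 23:1  a_23=2
q^24  k|24↦f(k): 24:1 12:1 8:1 6:1 4:1 3:1 2:1 1:1  a_24=8
[q^25] f(1)=1,f(5)=1,f(25)=1 ⇒ 3
d|26:{1,2,13,26}  Σf=1+1+1+1=4
q^27  k|27↦f(k): 1:1 3:1 9:1 27:1  a_27=4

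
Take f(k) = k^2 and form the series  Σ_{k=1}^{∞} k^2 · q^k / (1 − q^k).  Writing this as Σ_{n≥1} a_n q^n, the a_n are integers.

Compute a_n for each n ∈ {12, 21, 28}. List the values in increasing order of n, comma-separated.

n=12: 1·12 2·6 3·4 4·3 6·2 12·1  f→[1+4+9+16+36+144]=210
q^21  k|21↦f(k): 21:441 7:49 3:9 1:1  a_21=500
[q^28] f(28)=784,f(14)=196,f(7)=49,f(4)=16,f(2)=4,f(1)=1 ⇒ 1050

210, 500, 1050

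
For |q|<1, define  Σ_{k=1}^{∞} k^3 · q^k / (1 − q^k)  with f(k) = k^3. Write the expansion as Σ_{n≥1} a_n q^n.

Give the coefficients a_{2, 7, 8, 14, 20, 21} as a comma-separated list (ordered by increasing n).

[q^2] f(1)=1,f(2)=8 ⇒ 9
n=7: 1·7 7·1  f→[1+343]=344
q^8  k|8↦f(k): 8:512 4:64 2:8 1:1  a_8=585
n=14: 14·1 7·2 2·7 1·14  f→[2744+343+8+1]=3096
d|20:{1,2,4,5,10,20}  Σf=1+8+64+125+1000+8000=9198
[q^21] f(21)=9261,f(7)=343,f(3)=27,f(1)=1 ⇒ 9632

9, 344, 585, 3096, 9198, 9632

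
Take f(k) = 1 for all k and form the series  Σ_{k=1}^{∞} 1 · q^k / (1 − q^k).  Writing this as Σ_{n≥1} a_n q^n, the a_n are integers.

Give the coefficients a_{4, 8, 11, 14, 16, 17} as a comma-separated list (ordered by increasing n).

[q^4] f(1)=1,f(2)=1,f(4)=1 ⇒ 3
d|8:{1,2,4,8}  Σf=1+1+1+1=4
[q^11] f(1)=1,f(11)=1 ⇒ 2
n=14: 14·1 7·2 2·7 1·14  f→[1+1+1+1]=4
n=16: 1·16 2·8 4·4 8·2 16·1  f→[1+1+1+1+1]=5
d|17:{1,17}  Σf=1+1=2

3, 4, 2, 4, 5, 2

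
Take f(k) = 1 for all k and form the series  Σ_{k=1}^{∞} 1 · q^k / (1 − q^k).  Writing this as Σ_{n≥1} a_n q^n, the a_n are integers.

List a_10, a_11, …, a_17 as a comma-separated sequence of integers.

d|10:{1,2,5,10}  Σf=1+1+1+1=4
q^11  k|11↦f(k): 1:1 11:1  a_11=2
[q^12] f(12)=1,f(6)=1,f(4)=1,f(3)=1,f(2)=1,f(1)=1 ⇒ 6
[q^13] f(1)=1,f(13)=1 ⇒ 2
n=14: 14·1 7·2 2·7 1·14  f→[1+1+1+1]=4
d|15:{15,5,3,1}  Σf=1+1+1+1=4
[q^16] f(16)=1,f(8)=1,f(4)=1,f(2)=1,f(1)=1 ⇒ 5
q^17  k|17↦f(k): 1:1 17:1  a_17=2

4, 2, 6, 2, 4, 4, 5, 2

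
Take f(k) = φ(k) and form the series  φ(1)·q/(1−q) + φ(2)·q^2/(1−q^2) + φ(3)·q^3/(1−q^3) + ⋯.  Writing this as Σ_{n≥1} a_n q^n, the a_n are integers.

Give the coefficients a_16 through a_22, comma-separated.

d|16:{16,8,4,2,1}  Σφ=8+4+2+1+1=16
n=17: 17·1 1·17  φ→[16+1]=17
d|18:{1,2,3,6,9,18}  Σφ=1+1+2+2+6+6=18
n=19: 1·19 19·1  φ→[1+18]=19
q^20  k|20↦φ(k): 1:1 2:1 4:2 5:4 10:4 20:8  a_20=20
q^21  k|21↦φ(k): 1:1 3:2 7:6 21:12  a_21=21
q^22  k|22↦φ(k): 1:1 2:1 11:10 22:10  a_22=22

16, 17, 18, 19, 20, 21, 22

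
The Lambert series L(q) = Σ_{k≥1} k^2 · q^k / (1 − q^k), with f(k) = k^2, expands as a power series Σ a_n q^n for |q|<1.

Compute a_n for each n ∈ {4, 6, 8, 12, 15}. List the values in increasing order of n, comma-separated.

[q^4] f(4)=16,f(2)=4,f(1)=1 ⇒ 21
q^6  k|6↦f(k): 1:1 2:4 3:9 6:36  a_6=50
n=8: 1·8 2·4 4·2 8·1  f→[1+4+16+64]=85
q^12  k|12↦f(k): 12:144 6:36 4:16 3:9 2:4 1:1  a_12=210
q^15  k|15↦f(k): 1:1 3:9 5:25 15:225  a_15=260

21, 50, 85, 210, 260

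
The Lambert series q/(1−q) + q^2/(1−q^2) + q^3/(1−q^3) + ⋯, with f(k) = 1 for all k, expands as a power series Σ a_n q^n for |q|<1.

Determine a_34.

[q^34] f(1)=1,f(2)=1,f(17)=1,f(34)=1 ⇒ 4

a_34 = 4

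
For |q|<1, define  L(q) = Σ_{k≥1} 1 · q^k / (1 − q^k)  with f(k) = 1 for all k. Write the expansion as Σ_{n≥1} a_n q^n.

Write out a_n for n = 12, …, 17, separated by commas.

6, 2, 4, 4, 5, 2

[q^12] f(1)=1,f(2)=1,f(3)=1,f(4)=1,f(6)=1,f(12)=1 ⇒ 6
[q^13] f(13)=1,f(1)=1 ⇒ 2
d|14:{1,2,7,14}  Σf=1+1+1+1=4
d|15:{1,3,5,15}  Σf=1+1+1+1=4
d|16:{1,2,4,8,16}  Σf=1+1+1+1+1=5
[q^17] f(17)=1,f(1)=1 ⇒ 2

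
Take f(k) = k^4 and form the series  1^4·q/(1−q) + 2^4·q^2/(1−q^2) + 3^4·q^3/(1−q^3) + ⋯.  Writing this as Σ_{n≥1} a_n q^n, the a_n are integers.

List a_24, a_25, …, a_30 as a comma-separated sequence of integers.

d|24:{1,2,3,4,6,8,12,24}  Σf=1+16+81+256+1296+4096+20736+331776=358258
d|25:{25,5,1}  Σf=390625+625+1=391251
n=26: 26·1 13·2 2·13 1·26  f→[456976+28561+16+1]=485554
q^27  k|27↦f(k): 27:531441 9:6561 3:81 1:1  a_27=538084
[q^28] f(28)=614656,f(14)=38416,f(7)=2401,f(4)=256,f(2)=16,f(1)=1 ⇒ 655746
n=29: 1·29 29·1  f→[1+707281]=707282
n=30: 1·30 2·15 3·10 5·6 6·5 10·3 15·2 30·1  f→[1+16+81+625+1296+10000+50625+810000]=872644

358258, 391251, 485554, 538084, 655746, 707282, 872644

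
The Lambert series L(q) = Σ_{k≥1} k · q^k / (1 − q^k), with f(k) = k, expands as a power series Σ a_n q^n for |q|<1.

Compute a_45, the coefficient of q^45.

a_45 = 78

[q^45] f(1)=1,f(3)=3,f(5)=5,f(9)=9,f(15)=15,f(45)=45 ⇒ 78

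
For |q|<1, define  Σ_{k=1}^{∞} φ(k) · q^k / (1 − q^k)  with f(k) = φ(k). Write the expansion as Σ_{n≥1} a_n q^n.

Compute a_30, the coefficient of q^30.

q^30  k|30↦φ(k): 30:8 15:8 10:4 6:2 5:4 3:2 2:1 1:1  a_30=30

a_30 = 30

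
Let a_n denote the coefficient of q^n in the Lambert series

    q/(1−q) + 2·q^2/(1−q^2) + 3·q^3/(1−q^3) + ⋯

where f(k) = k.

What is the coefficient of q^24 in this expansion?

n=24: 1·24 2·12 3·8 4·6 6·4 8·3 12·2 24·1  f→[1+2+3+4+6+8+12+24]=60

a_24 = 60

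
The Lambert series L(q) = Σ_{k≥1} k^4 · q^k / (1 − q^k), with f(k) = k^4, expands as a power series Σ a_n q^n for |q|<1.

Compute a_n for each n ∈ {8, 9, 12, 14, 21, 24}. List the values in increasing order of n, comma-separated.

4369, 6643, 22386, 40834, 196964, 358258

[q^8] f(1)=1,f(2)=16,f(4)=256,f(8)=4096 ⇒ 4369
n=9: 9·1 3·3 1·9  f→[6561+81+1]=6643
n=12: 12·1 6·2 4·3 3·4 2·6 1·12  f→[20736+1296+256+81+16+1]=22386
[q^14] f(1)=1,f(2)=16,f(7)=2401,f(14)=38416 ⇒ 40834
d|21:{21,7,3,1}  Σf=194481+2401+81+1=196964
q^24  k|24↦f(k): 24:331776 12:20736 8:4096 6:1296 4:256 3:81 2:16 1:1  a_24=358258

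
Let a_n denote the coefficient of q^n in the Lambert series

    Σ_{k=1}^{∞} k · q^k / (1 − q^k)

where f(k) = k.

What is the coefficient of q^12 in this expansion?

[q^12] f(1)=1,f(2)=2,f(3)=3,f(4)=4,f(6)=6,f(12)=12 ⇒ 28

a_12 = 28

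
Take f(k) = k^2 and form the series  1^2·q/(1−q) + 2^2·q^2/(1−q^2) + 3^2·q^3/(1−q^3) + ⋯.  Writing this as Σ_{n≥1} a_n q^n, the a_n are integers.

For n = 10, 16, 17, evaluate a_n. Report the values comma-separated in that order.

130, 341, 290

d|10:{10,5,2,1}  Σf=100+25+4+1=130
d|16:{1,2,4,8,16}  Σf=1+4+16+64+256=341
d|17:{1,17}  Σf=1+289=290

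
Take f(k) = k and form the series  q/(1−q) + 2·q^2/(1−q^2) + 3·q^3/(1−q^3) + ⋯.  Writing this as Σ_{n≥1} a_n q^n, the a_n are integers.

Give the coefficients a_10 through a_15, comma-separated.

d|10:{10,5,2,1}  Σf=10+5+2+1=18
[q^11] f(11)=11,f(1)=1 ⇒ 12
q^12  k|12↦f(k): 1:1 2:2 3:3 4:4 6:6 12:12  a_12=28
n=13: 1·13 13·1  f→[1+13]=14
q^14  k|14↦f(k): 14:14 7:7 2:2 1:1  a_14=24
[q^15] f(15)=15,f(5)=5,f(3)=3,f(1)=1 ⇒ 24

18, 12, 28, 14, 24, 24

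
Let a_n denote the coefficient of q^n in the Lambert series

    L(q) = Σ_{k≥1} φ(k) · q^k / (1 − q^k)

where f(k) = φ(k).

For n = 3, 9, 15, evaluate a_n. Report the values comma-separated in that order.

[q^3] φ(1)=1,φ(3)=2 ⇒ 3
[q^9] φ(9)=6,φ(3)=2,φ(1)=1 ⇒ 9
d|15:{15,5,3,1}  Σφ=8+4+2+1=15

3, 9, 15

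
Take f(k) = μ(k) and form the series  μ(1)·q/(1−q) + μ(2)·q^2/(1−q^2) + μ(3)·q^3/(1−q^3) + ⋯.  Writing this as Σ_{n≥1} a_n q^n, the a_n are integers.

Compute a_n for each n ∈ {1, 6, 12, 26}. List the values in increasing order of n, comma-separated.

1, 0, 0, 0

q^1  k|1↦μ(k): 1:1  a_1=1
[q^6] μ(6)=1,μ(3)=-1,μ(2)=-1,μ(1)=1 ⇒ 0
n=12: 1·12 2·6 3·4 4·3 6·2 12·1  μ→[1+(-1)+(-1)+0+1+0]=0
n=26: 26·1 13·2 2·13 1·26  μ→[1+(-1)+(-1)+1]=0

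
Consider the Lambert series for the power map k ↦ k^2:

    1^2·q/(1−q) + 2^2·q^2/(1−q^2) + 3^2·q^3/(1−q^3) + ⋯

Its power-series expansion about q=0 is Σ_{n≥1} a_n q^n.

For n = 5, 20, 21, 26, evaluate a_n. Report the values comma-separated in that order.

26, 546, 500, 850

d|5:{1,5}  Σf=1+25=26
q^20  k|20↦f(k): 20:400 10:100 5:25 4:16 2:4 1:1  a_20=546
n=21: 1·21 3·7 7·3 21·1  f→[1+9+49+441]=500
n=26: 1·26 2·13 13·2 26·1  f→[1+4+169+676]=850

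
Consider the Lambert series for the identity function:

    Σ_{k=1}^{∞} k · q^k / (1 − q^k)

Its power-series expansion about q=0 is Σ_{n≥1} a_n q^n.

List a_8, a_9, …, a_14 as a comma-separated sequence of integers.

q^8  k|8↦f(k): 8:8 4:4 2:2 1:1  a_8=15
d|9:{9,3,1}  Σf=9+3+1=13
q^10  k|10↦f(k): 1:1 2:2 5:5 10:10  a_10=18
q^11  k|11↦f(k): 1:1 11:11  a_11=12
n=12: 1·12 2·6 3·4 4·3 6·2 12·1  f→[1+2+3+4+6+12]=28
[q^13] f(1)=1,f(13)=13 ⇒ 14
n=14: 1·14 2·7 7·2 14·1  f→[1+2+7+14]=24

15, 13, 18, 12, 28, 14, 24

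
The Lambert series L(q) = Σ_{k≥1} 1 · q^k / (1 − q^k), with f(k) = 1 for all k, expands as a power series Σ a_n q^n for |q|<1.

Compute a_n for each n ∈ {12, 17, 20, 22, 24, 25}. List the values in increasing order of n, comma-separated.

q^12  k|12↦f(k): 1:1 2:1 3:1 4:1 6:1 12:1  a_12=6
q^17  k|17↦f(k): 17:1 1:1  a_17=2
n=20: 20·1 10·2 5·4 4·5 2·10 1·20  f→[1+1+1+1+1+1]=6
[q^22] f(22)=1,f(11)=1,f(2)=1,f(1)=1 ⇒ 4
n=24: 1·24 2·12 3·8 4·6 6·4 8·3 12·2 24·1  f→[1+1+1+1+1+1+1+1]=8
n=25: 1·25 5·5 25·1  f→[1+1+1]=3

6, 2, 6, 4, 8, 3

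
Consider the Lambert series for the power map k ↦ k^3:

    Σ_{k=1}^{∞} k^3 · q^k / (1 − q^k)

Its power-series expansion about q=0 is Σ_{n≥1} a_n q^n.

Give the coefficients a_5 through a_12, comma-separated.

126, 252, 344, 585, 757, 1134, 1332, 2044

q^5  k|5↦f(k): 5:125 1:1  a_5=126
[q^6] f(1)=1,f(2)=8,f(3)=27,f(6)=216 ⇒ 252
q^7  k|7↦f(k): 1:1 7:343  a_7=344
d|8:{8,4,2,1}  Σf=512+64+8+1=585
q^9  k|9↦f(k): 9:729 3:27 1:1  a_9=757
[q^10] f(10)=1000,f(5)=125,f(2)=8,f(1)=1 ⇒ 1134
q^11  k|11↦f(k): 1:1 11:1331  a_11=1332
n=12: 1·12 2·6 3·4 4·3 6·2 12·1  f→[1+8+27+64+216+1728]=2044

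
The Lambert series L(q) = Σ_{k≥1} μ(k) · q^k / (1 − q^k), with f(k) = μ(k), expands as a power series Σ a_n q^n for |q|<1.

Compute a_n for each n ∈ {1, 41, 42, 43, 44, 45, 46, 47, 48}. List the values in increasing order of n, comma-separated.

1, 0, 0, 0, 0, 0, 0, 0, 0

d|1:{1}  Σμ=1=1
q^41  k|41↦μ(k): 1:1 41:-1  a_41=0
q^42  k|42↦μ(k): 1:1 2:-1 3:-1 6:1 7:-1 14:1 21:1 42:-1  a_42=0
d|43:{43,1}  Σμ=(-1)+1=0
n=44: 1·44 2·22 4·11 11·4 22·2 44·1  μ→[1+(-1)+0+(-1)+1+0]=0
d|45:{45,15,9,5,3,1}  Σμ=0+1+0+(-1)+(-1)+1=0
q^46  k|46↦μ(k): 46:1 23:-1 2:-1 1:1  a_46=0
q^47  k|47↦μ(k): 47:-1 1:1  a_47=0
q^48  k|48↦μ(k): 48:0 24:0 16:0 12:0 8:0 6:1 4:0 3:-1 2:-1 1:1  a_48=0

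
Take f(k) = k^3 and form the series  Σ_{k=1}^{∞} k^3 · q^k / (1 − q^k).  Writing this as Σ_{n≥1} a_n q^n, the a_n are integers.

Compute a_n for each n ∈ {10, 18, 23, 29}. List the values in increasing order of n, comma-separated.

1134, 6813, 12168, 24390

n=10: 1·10 2·5 5·2 10·1  f→[1+8+125+1000]=1134
q^18  k|18↦f(k): 1:1 2:8 3:27 6:216 9:729 18:5832  a_18=6813
n=23: 1·23 23·1  f→[1+12167]=12168
[q^29] f(1)=1,f(29)=24389 ⇒ 24390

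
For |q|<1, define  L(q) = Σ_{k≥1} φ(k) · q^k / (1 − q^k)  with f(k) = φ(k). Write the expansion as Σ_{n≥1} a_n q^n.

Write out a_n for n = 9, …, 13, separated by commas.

n=9: 9·1 3·3 1·9  φ→[6+2+1]=9
n=10: 10·1 5·2 2·5 1·10  φ→[4+4+1+1]=10
n=11: 11·1 1·11  φ→[10+1]=11
n=12: 12·1 6·2 4·3 3·4 2·6 1·12  φ→[4+2+2+2+1+1]=12
q^13  k|13↦φ(k): 13:12 1:1  a_13=13

9, 10, 11, 12, 13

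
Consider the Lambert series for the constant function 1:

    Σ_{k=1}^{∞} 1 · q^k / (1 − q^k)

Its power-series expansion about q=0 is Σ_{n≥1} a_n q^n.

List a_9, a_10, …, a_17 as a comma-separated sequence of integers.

3, 4, 2, 6, 2, 4, 4, 5, 2

d|9:{9,3,1}  Σf=1+1+1=3
n=10: 10·1 5·2 2·5 1·10  f→[1+1+1+1]=4
[q^11] f(1)=1,f(11)=1 ⇒ 2
n=12: 12·1 6·2 4·3 3·4 2·6 1·12  f→[1+1+1+1+1+1]=6
d|13:{13,1}  Σf=1+1=2
d|14:{14,7,2,1}  Σf=1+1+1+1=4
d|15:{1,3,5,15}  Σf=1+1+1+1=4
n=16: 16·1 8·2 4·4 2·8 1·16  f→[1+1+1+1+1]=5
q^17  k|17↦f(k): 1:1 17:1  a_17=2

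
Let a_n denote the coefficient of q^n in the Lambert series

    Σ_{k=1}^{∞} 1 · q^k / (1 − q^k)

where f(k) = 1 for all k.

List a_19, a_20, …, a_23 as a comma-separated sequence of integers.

2, 6, 4, 4, 2

d|19:{19,1}  Σf=1+1=2
d|20:{20,10,5,4,2,1}  Σf=1+1+1+1+1+1=6
[q^21] f(21)=1,f(7)=1,f(3)=1,f(1)=1 ⇒ 4
q^22  k|22↦f(k): 22:1 11:1 2:1 1:1  a_22=4
n=23: 23·1 1·23  f→[1+1]=2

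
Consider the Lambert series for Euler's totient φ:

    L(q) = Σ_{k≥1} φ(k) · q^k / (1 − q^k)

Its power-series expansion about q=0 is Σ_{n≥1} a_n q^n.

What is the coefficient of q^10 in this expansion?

n=10: 10·1 5·2 2·5 1·10  φ→[4+4+1+1]=10

a_10 = 10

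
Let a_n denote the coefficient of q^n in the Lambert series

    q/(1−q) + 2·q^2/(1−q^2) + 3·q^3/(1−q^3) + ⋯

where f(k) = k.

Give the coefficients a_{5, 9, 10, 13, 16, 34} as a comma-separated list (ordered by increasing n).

[q^5] f(5)=5,f(1)=1 ⇒ 6
[q^9] f(1)=1,f(3)=3,f(9)=9 ⇒ 13
n=10: 10·1 5·2 2·5 1·10  f→[10+5+2+1]=18
n=13: 1·13 13·1  f→[1+13]=14
d|16:{1,2,4,8,16}  Σf=1+2+4+8+16=31
d|34:{1,2,17,34}  Σf=1+2+17+34=54

6, 13, 18, 14, 31, 54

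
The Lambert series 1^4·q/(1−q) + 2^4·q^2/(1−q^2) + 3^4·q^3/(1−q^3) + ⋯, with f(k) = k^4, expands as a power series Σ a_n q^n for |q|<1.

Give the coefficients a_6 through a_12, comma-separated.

d|6:{6,3,2,1}  Σf=1296+81+16+1=1394
d|7:{1,7}  Σf=1+2401=2402
[q^8] f(1)=1,f(2)=16,f(4)=256,f(8)=4096 ⇒ 4369
n=9: 1·9 3·3 9·1  f→[1+81+6561]=6643
[q^10] f(10)=10000,f(5)=625,f(2)=16,f(1)=1 ⇒ 10642
d|11:{1,11}  Σf=1+14641=14642
q^12  k|12↦f(k): 12:20736 6:1296 4:256 3:81 2:16 1:1  a_12=22386

1394, 2402, 4369, 6643, 10642, 14642, 22386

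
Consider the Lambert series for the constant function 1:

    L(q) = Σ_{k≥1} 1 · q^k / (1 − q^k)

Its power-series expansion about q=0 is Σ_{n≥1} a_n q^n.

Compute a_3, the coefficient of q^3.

d|3:{1,3}  Σf=1+1=2

a_3 = 2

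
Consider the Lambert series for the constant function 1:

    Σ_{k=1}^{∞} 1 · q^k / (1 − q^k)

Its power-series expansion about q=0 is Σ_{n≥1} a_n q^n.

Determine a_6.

n=6: 6·1 3·2 2·3 1·6  f→[1+1+1+1]=4

a_6 = 4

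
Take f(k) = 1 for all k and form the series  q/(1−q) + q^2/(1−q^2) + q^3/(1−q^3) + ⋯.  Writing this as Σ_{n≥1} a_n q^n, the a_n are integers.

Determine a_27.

a_27 = 4

[q^27] f(27)=1,f(9)=1,f(3)=1,f(1)=1 ⇒ 4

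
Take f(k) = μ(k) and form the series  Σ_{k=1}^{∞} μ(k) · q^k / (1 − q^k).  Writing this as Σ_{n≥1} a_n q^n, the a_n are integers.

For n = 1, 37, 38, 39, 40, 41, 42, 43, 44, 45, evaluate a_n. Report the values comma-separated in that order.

n=1: 1·1  μ→[1]=1
d|37:{1,37}  Σμ=1+(-1)=0
q^38  k|38↦μ(k): 1:1 2:-1 19:-1 38:1  a_38=0
n=39: 1·39 3·13 13·3 39·1  μ→[1+(-1)+(-1)+1]=0
q^40  k|40↦μ(k): 40:0 20:0 10:1 8:0 5:-1 4:0 2:-1 1:1  a_40=0
n=41: 41·1 1·41  μ→[(-1)+1]=0
[q^42] μ(42)=-1,μ(21)=1,μ(14)=1,μ(7)=-1,μ(6)=1,μ(3)=-1,μ(2)=-1,μ(1)=1 ⇒ 0
q^43  k|43↦μ(k): 43:-1 1:1  a_43=0
d|44:{1,2,4,11,22,44}  Σμ=1+(-1)+0+(-1)+1+0=0
[q^45] μ(45)=0,μ(15)=1,μ(9)=0,μ(5)=-1,μ(3)=-1,μ(1)=1 ⇒ 0

1, 0, 0, 0, 0, 0, 0, 0, 0, 0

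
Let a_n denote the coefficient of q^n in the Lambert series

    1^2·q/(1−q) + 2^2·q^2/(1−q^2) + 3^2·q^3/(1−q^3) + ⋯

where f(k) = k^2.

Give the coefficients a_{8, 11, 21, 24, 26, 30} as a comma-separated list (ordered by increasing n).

85, 122, 500, 850, 850, 1300

q^8  k|8↦f(k): 8:64 4:16 2:4 1:1  a_8=85
d|11:{11,1}  Σf=121+1=122
n=21: 21·1 7·3 3·7 1·21  f→[441+49+9+1]=500
n=24: 24·1 12·2 8·3 6·4 4·6 3·8 2·12 1·24  f→[576+144+64+36+16+9+4+1]=850
q^26  k|26↦f(k): 26:676 13:169 2:4 1:1  a_26=850
[q^30] f(30)=900,f(15)=225,f(10)=100,f(6)=36,f(5)=25,f(3)=9,f(2)=4,f(1)=1 ⇒ 1300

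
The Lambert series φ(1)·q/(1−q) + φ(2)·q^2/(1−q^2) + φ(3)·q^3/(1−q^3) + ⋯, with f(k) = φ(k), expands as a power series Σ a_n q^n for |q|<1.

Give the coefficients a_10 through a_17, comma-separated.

q^10  k|10↦φ(k): 10:4 5:4 2:1 1:1  a_10=10
q^11  k|11↦φ(k): 1:1 11:10  a_11=11
d|12:{1,2,3,4,6,12}  Σφ=1+1+2+2+2+4=12
d|13:{1,13}  Σφ=1+12=13
[q^14] φ(14)=6,φ(7)=6,φ(2)=1,φ(1)=1 ⇒ 14
[q^15] φ(1)=1,φ(3)=2,φ(5)=4,φ(15)=8 ⇒ 15
n=16: 1·16 2·8 4·4 8·2 16·1  φ→[1+1+2+4+8]=16
[q^17] φ(17)=16,φ(1)=1 ⇒ 17

10, 11, 12, 13, 14, 15, 16, 17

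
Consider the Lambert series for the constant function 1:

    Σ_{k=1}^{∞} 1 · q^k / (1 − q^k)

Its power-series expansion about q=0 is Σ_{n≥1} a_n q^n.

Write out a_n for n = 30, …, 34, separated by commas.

n=30: 30·1 15·2 10·3 6·5 5·6 3·10 2·15 1·30  f→[1+1+1+1+1+1+1+1]=8
n=31: 31·1 1·31  f→[1+1]=2
n=32: 1·32 2·16 4·8 8·4 16·2 32·1  f→[1+1+1+1+1+1]=6
d|33:{33,11,3,1}  Σf=1+1+1+1=4
n=34: 34·1 17·2 2·17 1·34  f→[1+1+1+1]=4

8, 2, 6, 4, 4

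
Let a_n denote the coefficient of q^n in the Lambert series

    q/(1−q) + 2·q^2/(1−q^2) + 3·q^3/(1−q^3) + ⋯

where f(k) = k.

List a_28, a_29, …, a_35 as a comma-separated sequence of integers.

n=28: 28·1 14·2 7·4 4·7 2·14 1·28  f→[28+14+7+4+2+1]=56
n=29: 29·1 1·29  f→[29+1]=30
d|30:{30,15,10,6,5,3,2,1}  Σf=30+15+10+6+5+3+2+1=72
n=31: 1·31 31·1  f→[1+31]=32
n=32: 1·32 2·16 4·8 8·4 16·2 32·1  f→[1+2+4+8+16+32]=63
d|33:{1,3,11,33}  Σf=1+3+11+33=48
[q^34] f(1)=1,f(2)=2,f(17)=17,f(34)=34 ⇒ 54
d|35:{35,7,5,1}  Σf=35+7+5+1=48

56, 30, 72, 32, 63, 48, 54, 48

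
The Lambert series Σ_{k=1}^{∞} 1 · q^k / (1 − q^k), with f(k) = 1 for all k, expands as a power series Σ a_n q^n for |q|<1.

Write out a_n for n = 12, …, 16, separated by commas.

q^12  k|12↦f(k): 1:1 2:1 3:1 4:1 6:1 12:1  a_12=6
d|13:{1,13}  Σf=1+1=2
[q^14] f(1)=1,f(2)=1,f(7)=1,f(14)=1 ⇒ 4
d|15:{1,3,5,15}  Σf=1+1+1+1=4
q^16  k|16↦f(k): 16:1 8:1 4:1 2:1 1:1  a_16=5

6, 2, 4, 4, 5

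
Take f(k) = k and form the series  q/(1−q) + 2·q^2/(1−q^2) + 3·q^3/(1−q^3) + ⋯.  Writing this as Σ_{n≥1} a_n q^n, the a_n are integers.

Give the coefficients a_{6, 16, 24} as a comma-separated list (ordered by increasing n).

12, 31, 60

n=6: 6·1 3·2 2·3 1·6  f→[6+3+2+1]=12
[q^16] f(1)=1,f(2)=2,f(4)=4,f(8)=8,f(16)=16 ⇒ 31
n=24: 1·24 2·12 3·8 4·6 6·4 8·3 12·2 24·1  f→[1+2+3+4+6+8+12+24]=60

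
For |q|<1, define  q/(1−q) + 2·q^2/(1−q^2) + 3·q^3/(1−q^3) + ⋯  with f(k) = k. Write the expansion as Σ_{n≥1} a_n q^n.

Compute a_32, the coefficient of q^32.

d|32:{1,2,4,8,16,32}  Σf=1+2+4+8+16+32=63

a_32 = 63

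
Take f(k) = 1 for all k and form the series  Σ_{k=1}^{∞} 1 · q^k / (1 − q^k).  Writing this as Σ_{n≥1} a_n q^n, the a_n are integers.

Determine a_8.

n=8: 8·1 4·2 2·4 1·8  f→[1+1+1+1]=4

a_8 = 4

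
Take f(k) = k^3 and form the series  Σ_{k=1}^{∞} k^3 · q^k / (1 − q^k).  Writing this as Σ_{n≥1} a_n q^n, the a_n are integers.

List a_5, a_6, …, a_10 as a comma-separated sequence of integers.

126, 252, 344, 585, 757, 1134

d|5:{5,1}  Σf=125+1=126
[q^6] f(6)=216,f(3)=27,f(2)=8,f(1)=1 ⇒ 252
n=7: 1·7 7·1  f→[1+343]=344
q^8  k|8↦f(k): 8:512 4:64 2:8 1:1  a_8=585
d|9:{9,3,1}  Σf=729+27+1=757
[q^10] f(10)=1000,f(5)=125,f(2)=8,f(1)=1 ⇒ 1134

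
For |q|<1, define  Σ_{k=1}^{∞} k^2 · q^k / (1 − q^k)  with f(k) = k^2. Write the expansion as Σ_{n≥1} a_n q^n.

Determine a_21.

q^21  k|21↦f(k): 1:1 3:9 7:49 21:441  a_21=500

a_21 = 500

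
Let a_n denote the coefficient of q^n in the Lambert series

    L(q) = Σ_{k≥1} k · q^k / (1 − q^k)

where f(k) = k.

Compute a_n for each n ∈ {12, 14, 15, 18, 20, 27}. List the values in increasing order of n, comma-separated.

28, 24, 24, 39, 42, 40

d|12:{12,6,4,3,2,1}  Σf=12+6+4+3+2+1=28
[q^14] f(1)=1,f(2)=2,f(7)=7,f(14)=14 ⇒ 24
n=15: 15·1 5·3 3·5 1·15  f→[15+5+3+1]=24
q^18  k|18↦f(k): 18:18 9:9 6:6 3:3 2:2 1:1  a_18=39
[q^20] f(20)=20,f(10)=10,f(5)=5,f(4)=4,f(2)=2,f(1)=1 ⇒ 42
[q^27] f(27)=27,f(9)=9,f(3)=3,f(1)=1 ⇒ 40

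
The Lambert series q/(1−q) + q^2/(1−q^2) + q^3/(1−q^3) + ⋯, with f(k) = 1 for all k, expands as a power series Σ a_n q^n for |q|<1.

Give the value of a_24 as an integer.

a_24 = 8

d|24:{1,2,3,4,6,8,12,24}  Σf=1+1+1+1+1+1+1+1=8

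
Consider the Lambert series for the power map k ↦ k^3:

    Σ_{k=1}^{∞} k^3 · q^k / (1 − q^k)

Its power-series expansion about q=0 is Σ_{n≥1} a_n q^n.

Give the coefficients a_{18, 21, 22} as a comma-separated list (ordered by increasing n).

q^18  k|18↦f(k): 1:1 2:8 3:27 6:216 9:729 18:5832  a_18=6813
[q^21] f(1)=1,f(3)=27,f(7)=343,f(21)=9261 ⇒ 9632
q^22  k|22↦f(k): 22:10648 11:1331 2:8 1:1  a_22=11988

6813, 9632, 11988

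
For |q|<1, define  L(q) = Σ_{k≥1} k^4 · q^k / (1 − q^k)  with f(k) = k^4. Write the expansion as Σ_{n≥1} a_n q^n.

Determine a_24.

a_24 = 358258

[q^24] f(24)=331776,f(12)=20736,f(8)=4096,f(6)=1296,f(4)=256,f(3)=81,f(2)=16,f(1)=1 ⇒ 358258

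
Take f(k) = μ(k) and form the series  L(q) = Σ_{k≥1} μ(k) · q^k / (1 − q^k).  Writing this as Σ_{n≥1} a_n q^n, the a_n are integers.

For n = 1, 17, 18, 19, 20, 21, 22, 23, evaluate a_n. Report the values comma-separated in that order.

1, 0, 0, 0, 0, 0, 0, 0

d|1:{1}  Σμ=1=1
[q^17] μ(17)=-1,μ(1)=1 ⇒ 0
q^18  k|18↦μ(k): 18:0 9:0 6:1 3:-1 2:-1 1:1  a_18=0
q^19  k|19↦μ(k): 1:1 19:-1  a_19=0
[q^20] μ(20)=0,μ(10)=1,μ(5)=-1,μ(4)=0,μ(2)=-1,μ(1)=1 ⇒ 0
q^21  k|21↦μ(k): 21:1 7:-1 3:-1 1:1  a_21=0
q^22  k|22↦μ(k): 1:1 2:-1 11:-1 22:1  a_22=0
n=23: 23·1 1·23  μ→[(-1)+1]=0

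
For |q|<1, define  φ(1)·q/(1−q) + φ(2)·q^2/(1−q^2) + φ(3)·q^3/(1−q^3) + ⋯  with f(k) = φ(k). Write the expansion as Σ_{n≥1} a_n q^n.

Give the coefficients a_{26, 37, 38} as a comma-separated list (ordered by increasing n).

n=26: 26·1 13·2 2·13 1·26  φ→[12+12+1+1]=26
[q^37] φ(1)=1,φ(37)=36 ⇒ 37
q^38  k|38↦φ(k): 1:1 2:1 19:18 38:18  a_38=38

26, 37, 38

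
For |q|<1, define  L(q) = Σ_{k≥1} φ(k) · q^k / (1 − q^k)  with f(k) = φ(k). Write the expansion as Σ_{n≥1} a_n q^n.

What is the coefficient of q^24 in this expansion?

n=24: 1·24 2·12 3·8 4·6 6·4 8·3 12·2 24·1  φ→[1+1+2+2+2+4+4+8]=24

a_24 = 24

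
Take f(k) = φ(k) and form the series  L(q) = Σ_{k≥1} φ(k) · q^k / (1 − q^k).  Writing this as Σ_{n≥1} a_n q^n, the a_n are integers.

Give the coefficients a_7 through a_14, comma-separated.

d|7:{7,1}  Σφ=6+1=7
n=8: 1·8 2·4 4·2 8·1  φ→[1+1+2+4]=8
[q^9] φ(1)=1,φ(3)=2,φ(9)=6 ⇒ 9
d|10:{10,5,2,1}  Σφ=4+4+1+1=10
[q^11] φ(1)=1,φ(11)=10 ⇒ 11
d|12:{1,2,3,4,6,12}  Σφ=1+1+2+2+2+4=12
q^13  k|13↦φ(k): 13:12 1:1  a_13=13
q^14  k|14↦φ(k): 1:1 2:1 7:6 14:6  a_14=14

7, 8, 9, 10, 11, 12, 13, 14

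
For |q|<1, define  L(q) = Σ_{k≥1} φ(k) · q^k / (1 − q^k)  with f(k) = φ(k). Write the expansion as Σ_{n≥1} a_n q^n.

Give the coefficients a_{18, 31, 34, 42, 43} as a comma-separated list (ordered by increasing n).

[q^18] φ(1)=1,φ(2)=1,φ(3)=2,φ(6)=2,φ(9)=6,φ(18)=6 ⇒ 18
d|31:{1,31}  Σφ=1+30=31
n=34: 1·34 2·17 17·2 34·1  φ→[1+1+16+16]=34
q^42  k|42↦φ(k): 42:12 21:12 14:6 7:6 6:2 3:2 2:1 1:1  a_42=42
d|43:{43,1}  Σφ=42+1=43

18, 31, 34, 42, 43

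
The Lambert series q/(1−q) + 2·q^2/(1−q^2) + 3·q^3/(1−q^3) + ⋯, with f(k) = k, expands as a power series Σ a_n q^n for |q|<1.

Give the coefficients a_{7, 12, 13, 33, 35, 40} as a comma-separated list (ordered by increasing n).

8, 28, 14, 48, 48, 90

n=7: 7·1 1·7  f→[7+1]=8
d|12:{1,2,3,4,6,12}  Σf=1+2+3+4+6+12=28
d|13:{1,13}  Σf=1+13=14
n=33: 1·33 3·11 11·3 33·1  f→[1+3+11+33]=48
q^35  k|35↦f(k): 1:1 5:5 7:7 35:35  a_35=48
q^40  k|40↦f(k): 1:1 2:2 4:4 5:5 8:8 10:10 20:20 40:40  a_40=90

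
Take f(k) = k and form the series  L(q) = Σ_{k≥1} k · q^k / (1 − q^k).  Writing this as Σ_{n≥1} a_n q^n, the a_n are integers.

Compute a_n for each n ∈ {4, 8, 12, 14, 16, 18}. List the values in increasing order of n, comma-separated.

[q^4] f(4)=4,f(2)=2,f(1)=1 ⇒ 7
[q^8] f(1)=1,f(2)=2,f(4)=4,f(8)=8 ⇒ 15
n=12: 12·1 6·2 4·3 3·4 2·6 1·12  f→[12+6+4+3+2+1]=28
d|14:{14,7,2,1}  Σf=14+7+2+1=24
n=16: 16·1 8·2 4·4 2·8 1·16  f→[16+8+4+2+1]=31
q^18  k|18↦f(k): 1:1 2:2 3:3 6:6 9:9 18:18  a_18=39

7, 15, 28, 24, 31, 39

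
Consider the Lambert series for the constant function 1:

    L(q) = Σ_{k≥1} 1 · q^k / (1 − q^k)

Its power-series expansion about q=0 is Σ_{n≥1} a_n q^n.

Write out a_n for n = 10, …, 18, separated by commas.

[q^10] f(1)=1,f(2)=1,f(5)=1,f(10)=1 ⇒ 4
n=11: 11·1 1·11  f→[1+1]=2
q^12  k|12↦f(k): 1:1 2:1 3:1 4:1 6:1 12:1  a_12=6
[q^13] f(13)=1,f(1)=1 ⇒ 2
n=14: 14·1 7·2 2·7 1·14  f→[1+1+1+1]=4
[q^15] f(1)=1,f(3)=1,f(5)=1,f(15)=1 ⇒ 4
n=16: 16·1 8·2 4·4 2·8 1·16  f→[1+1+1+1+1]=5
q^17  k|17↦f(k): 17:1 1:1  a_17=2
d|18:{18,9,6,3,2,1}  Σf=1+1+1+1+1+1=6

4, 2, 6, 2, 4, 4, 5, 2, 6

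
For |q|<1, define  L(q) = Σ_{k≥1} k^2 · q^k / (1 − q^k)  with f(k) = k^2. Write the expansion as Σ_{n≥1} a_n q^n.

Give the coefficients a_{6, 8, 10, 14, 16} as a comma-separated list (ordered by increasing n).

[q^6] f(1)=1,f(2)=4,f(3)=9,f(6)=36 ⇒ 50
n=8: 1·8 2·4 4·2 8·1  f→[1+4+16+64]=85
q^10  k|10↦f(k): 1:1 2:4 5:25 10:100  a_10=130
d|14:{1,2,7,14}  Σf=1+4+49+196=250
q^16  k|16↦f(k): 16:256 8:64 4:16 2:4 1:1  a_16=341

50, 85, 130, 250, 341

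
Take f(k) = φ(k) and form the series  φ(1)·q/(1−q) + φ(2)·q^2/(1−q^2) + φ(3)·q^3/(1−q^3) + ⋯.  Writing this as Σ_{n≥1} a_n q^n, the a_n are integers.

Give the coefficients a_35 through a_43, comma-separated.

[q^35] φ(1)=1,φ(5)=4,φ(7)=6,φ(35)=24 ⇒ 35
[q^36] φ(36)=12,φ(18)=6,φ(12)=4,φ(9)=6,φ(6)=2,φ(4)=2,φ(3)=2,φ(2)=1,φ(1)=1 ⇒ 36
d|37:{1,37}  Σφ=1+36=37
d|38:{1,2,19,38}  Σφ=1+1+18+18=38
n=39: 1·39 3·13 13·3 39·1  φ→[1+2+12+24]=39
n=40: 1·40 2·20 4·10 5·8 8·5 10·4 20·2 40·1  φ→[1+1+2+4+4+4+8+16]=40
n=41: 41·1 1·41  φ→[40+1]=41
[q^42] φ(42)=12,φ(21)=12,φ(14)=6,φ(7)=6,φ(6)=2,φ(3)=2,φ(2)=1,φ(1)=1 ⇒ 42
[q^43] φ(43)=42,φ(1)=1 ⇒ 43

35, 36, 37, 38, 39, 40, 41, 42, 43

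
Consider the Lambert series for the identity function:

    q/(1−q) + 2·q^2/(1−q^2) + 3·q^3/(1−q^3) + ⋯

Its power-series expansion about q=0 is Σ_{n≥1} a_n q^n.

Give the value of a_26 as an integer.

q^26  k|26↦f(k): 26:26 13:13 2:2 1:1  a_26=42

a_26 = 42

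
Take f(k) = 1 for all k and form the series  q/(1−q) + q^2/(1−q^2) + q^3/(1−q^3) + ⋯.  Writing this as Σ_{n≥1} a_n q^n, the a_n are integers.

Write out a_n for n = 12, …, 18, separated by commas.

n=12: 1·12 2·6 3·4 4·3 6·2 12·1  f→[1+1+1+1+1+1]=6
d|13:{13,1}  Σf=1+1=2
[q^14] f(14)=1,f(7)=1,f(2)=1,f(1)=1 ⇒ 4
[q^15] f(15)=1,f(5)=1,f(3)=1,f(1)=1 ⇒ 4
n=16: 1·16 2·8 4·4 8·2 16·1  f→[1+1+1+1+1]=5
d|17:{17,1}  Σf=1+1=2
q^18  k|18↦f(k): 1:1 2:1 3:1 6:1 9:1 18:1  a_18=6

6, 2, 4, 4, 5, 2, 6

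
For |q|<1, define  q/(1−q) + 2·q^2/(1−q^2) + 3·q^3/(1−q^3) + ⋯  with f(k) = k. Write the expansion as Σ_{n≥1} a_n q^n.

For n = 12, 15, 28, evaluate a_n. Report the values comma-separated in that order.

28, 24, 56

n=12: 12·1 6·2 4·3 3·4 2·6 1·12  f→[12+6+4+3+2+1]=28
[q^15] f(15)=15,f(5)=5,f(3)=3,f(1)=1 ⇒ 24
q^28  k|28↦f(k): 1:1 2:2 4:4 7:7 14:14 28:28  a_28=56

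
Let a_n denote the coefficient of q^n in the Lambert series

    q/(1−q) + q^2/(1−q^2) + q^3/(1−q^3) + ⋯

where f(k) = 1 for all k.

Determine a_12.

a_12 = 6

d|12:{1,2,3,4,6,12}  Σf=1+1+1+1+1+1=6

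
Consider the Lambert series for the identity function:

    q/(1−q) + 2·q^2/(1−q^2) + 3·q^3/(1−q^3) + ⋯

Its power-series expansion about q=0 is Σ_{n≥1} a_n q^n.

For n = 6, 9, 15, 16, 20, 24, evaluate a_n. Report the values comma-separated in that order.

12, 13, 24, 31, 42, 60

[q^6] f(6)=6,f(3)=3,f(2)=2,f(1)=1 ⇒ 12
n=9: 1·9 3·3 9·1  f→[1+3+9]=13
d|15:{1,3,5,15}  Σf=1+3+5+15=24
[q^16] f(16)=16,f(8)=8,f(4)=4,f(2)=2,f(1)=1 ⇒ 31
q^20  k|20↦f(k): 20:20 10:10 5:5 4:4 2:2 1:1  a_20=42
q^24  k|24↦f(k): 1:1 2:2 3:3 4:4 6:6 8:8 12:12 24:24  a_24=60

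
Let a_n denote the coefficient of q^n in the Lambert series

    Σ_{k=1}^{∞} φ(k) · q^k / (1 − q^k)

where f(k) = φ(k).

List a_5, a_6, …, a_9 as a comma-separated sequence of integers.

d|5:{5,1}  Σφ=4+1=5
n=6: 6·1 3·2 2·3 1·6  φ→[2+2+1+1]=6
n=7: 1·7 7·1  φ→[1+6]=7
d|8:{8,4,2,1}  Σφ=4+2+1+1=8
n=9: 1·9 3·3 9·1  φ→[1+2+6]=9

5, 6, 7, 8, 9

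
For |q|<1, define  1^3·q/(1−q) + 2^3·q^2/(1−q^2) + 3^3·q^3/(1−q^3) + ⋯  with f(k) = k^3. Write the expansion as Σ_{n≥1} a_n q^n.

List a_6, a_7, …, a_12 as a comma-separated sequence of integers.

252, 344, 585, 757, 1134, 1332, 2044

d|6:{6,3,2,1}  Σf=216+27+8+1=252
q^7  k|7↦f(k): 7:343 1:1  a_7=344
d|8:{1,2,4,8}  Σf=1+8+64+512=585
d|9:{9,3,1}  Σf=729+27+1=757
q^10  k|10↦f(k): 1:1 2:8 5:125 10:1000  a_10=1134
[q^11] f(1)=1,f(11)=1331 ⇒ 1332
n=12: 12·1 6·2 4·3 3·4 2·6 1·12  f→[1728+216+64+27+8+1]=2044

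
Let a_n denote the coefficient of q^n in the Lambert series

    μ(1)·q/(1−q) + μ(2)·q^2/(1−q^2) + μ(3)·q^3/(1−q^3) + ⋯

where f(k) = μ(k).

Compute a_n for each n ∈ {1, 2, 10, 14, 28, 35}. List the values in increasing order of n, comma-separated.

d|1:{1}  Σμ=1=1
n=2: 1·2 2·1  μ→[1+(-1)]=0
q^10  k|10↦μ(k): 10:1 5:-1 2:-1 1:1  a_10=0
n=14: 14·1 7·2 2·7 1·14  μ→[1+(-1)+(-1)+1]=0
d|28:{1,2,4,7,14,28}  Σμ=1+(-1)+0+(-1)+1+0=0
[q^35] μ(1)=1,μ(5)=-1,μ(7)=-1,μ(35)=1 ⇒ 0

1, 0, 0, 0, 0, 0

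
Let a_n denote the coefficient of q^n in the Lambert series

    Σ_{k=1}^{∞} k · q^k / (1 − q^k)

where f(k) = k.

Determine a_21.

d|21:{21,7,3,1}  Σf=21+7+3+1=32

a_21 = 32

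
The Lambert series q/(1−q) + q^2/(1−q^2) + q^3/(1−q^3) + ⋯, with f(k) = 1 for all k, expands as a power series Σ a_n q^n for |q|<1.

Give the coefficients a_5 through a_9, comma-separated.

2, 4, 2, 4, 3

[q^5] f(1)=1,f(5)=1 ⇒ 2
[q^6] f(1)=1,f(2)=1,f(3)=1,f(6)=1 ⇒ 4
q^7  k|7↦f(k): 1:1 7:1  a_7=2
[q^8] f(8)=1,f(4)=1,f(2)=1,f(1)=1 ⇒ 4
d|9:{1,3,9}  Σf=1+1+1=3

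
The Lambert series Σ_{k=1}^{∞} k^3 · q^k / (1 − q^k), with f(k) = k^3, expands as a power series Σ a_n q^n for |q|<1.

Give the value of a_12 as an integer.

a_12 = 2044

n=12: 1·12 2·6 3·4 4·3 6·2 12·1  f→[1+8+27+64+216+1728]=2044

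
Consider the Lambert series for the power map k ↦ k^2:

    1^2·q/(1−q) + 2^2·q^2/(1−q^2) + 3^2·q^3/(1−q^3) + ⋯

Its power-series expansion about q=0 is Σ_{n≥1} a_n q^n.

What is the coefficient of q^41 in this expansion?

q^41  k|41↦f(k): 1:1 41:1681  a_41=1682

a_41 = 1682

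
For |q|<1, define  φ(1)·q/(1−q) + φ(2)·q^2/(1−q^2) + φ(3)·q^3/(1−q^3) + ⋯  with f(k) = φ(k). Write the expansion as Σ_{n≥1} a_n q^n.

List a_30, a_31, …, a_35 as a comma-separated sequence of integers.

[q^30] φ(30)=8,φ(15)=8,φ(10)=4,φ(6)=2,φ(5)=4,φ(3)=2,φ(2)=1,φ(1)=1 ⇒ 30
n=31: 1·31 31·1  φ→[1+30]=31
n=32: 32·1 16·2 8·4 4·8 2·16 1·32  φ→[16+8+4+2+1+1]=32
d|33:{33,11,3,1}  Σφ=20+10+2+1=33
d|34:{34,17,2,1}  Σφ=16+16+1+1=34
n=35: 35·1 7·5 5·7 1·35  φ→[24+6+4+1]=35

30, 31, 32, 33, 34, 35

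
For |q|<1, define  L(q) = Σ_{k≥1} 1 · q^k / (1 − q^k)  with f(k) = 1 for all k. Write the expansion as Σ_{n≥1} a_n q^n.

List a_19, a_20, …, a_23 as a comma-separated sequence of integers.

d|19:{19,1}  Σf=1+1=2
n=20: 1·20 2·10 4·5 5·4 10·2 20·1  f→[1+1+1+1+1+1]=6
[q^21] f(21)=1,f(7)=1,f(3)=1,f(1)=1 ⇒ 4
n=22: 1·22 2·11 11·2 22·1  f→[1+1+1+1]=4
[q^23] f(23)=1,f(1)=1 ⇒ 2

2, 6, 4, 4, 2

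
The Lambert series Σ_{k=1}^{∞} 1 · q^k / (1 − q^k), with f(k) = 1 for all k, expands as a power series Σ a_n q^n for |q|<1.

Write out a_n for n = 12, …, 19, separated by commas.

[q^12] f(1)=1,f(2)=1,f(3)=1,f(4)=1,f(6)=1,f(12)=1 ⇒ 6
q^13  k|13↦f(k): 13:1 1:1  a_13=2
q^14  k|14↦f(k): 1:1 2:1 7:1 14:1  a_14=4
d|15:{1,3,5,15}  Σf=1+1+1+1=4
[q^16] f(1)=1,f(2)=1,f(4)=1,f(8)=1,f(16)=1 ⇒ 5
[q^17] f(1)=1,f(17)=1 ⇒ 2
q^18  k|18↦f(k): 18:1 9:1 6:1 3:1 2:1 1:1  a_18=6
[q^19] f(19)=1,f(1)=1 ⇒ 2

6, 2, 4, 4, 5, 2, 6, 2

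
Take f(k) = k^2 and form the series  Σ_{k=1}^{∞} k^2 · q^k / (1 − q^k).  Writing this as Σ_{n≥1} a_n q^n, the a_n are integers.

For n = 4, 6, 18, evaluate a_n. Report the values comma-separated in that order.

21, 50, 455

q^4  k|4↦f(k): 1:1 2:4 4:16  a_4=21
[q^6] f(1)=1,f(2)=4,f(3)=9,f(6)=36 ⇒ 50
[q^18] f(1)=1,f(2)=4,f(3)=9,f(6)=36,f(9)=81,f(18)=324 ⇒ 455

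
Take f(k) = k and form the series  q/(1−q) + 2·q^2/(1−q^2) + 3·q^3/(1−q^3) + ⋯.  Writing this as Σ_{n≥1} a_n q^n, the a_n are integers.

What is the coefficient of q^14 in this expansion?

a_14 = 24

q^14  k|14↦f(k): 1:1 2:2 7:7 14:14  a_14=24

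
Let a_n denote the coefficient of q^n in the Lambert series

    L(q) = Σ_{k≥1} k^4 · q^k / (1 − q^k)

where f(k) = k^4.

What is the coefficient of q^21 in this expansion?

q^21  k|21↦f(k): 21:194481 7:2401 3:81 1:1  a_21=196964

a_21 = 196964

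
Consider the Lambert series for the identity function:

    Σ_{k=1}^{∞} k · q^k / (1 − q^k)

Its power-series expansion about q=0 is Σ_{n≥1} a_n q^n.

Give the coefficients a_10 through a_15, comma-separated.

18, 12, 28, 14, 24, 24

q^10  k|10↦f(k): 10:10 5:5 2:2 1:1  a_10=18
[q^11] f(1)=1,f(11)=11 ⇒ 12
n=12: 1·12 2·6 3·4 4·3 6·2 12·1  f→[1+2+3+4+6+12]=28
d|13:{13,1}  Σf=13+1=14
[q^14] f(1)=1,f(2)=2,f(7)=7,f(14)=14 ⇒ 24
n=15: 15·1 5·3 3·5 1·15  f→[15+5+3+1]=24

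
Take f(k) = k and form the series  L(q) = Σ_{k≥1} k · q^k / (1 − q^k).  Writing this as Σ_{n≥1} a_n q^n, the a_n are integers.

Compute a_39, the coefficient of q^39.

a_39 = 56

d|39:{1,3,13,39}  Σf=1+3+13+39=56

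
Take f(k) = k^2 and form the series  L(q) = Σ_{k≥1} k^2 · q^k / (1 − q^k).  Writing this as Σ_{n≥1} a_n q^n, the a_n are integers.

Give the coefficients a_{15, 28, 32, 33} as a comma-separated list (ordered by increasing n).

[q^15] f(15)=225,f(5)=25,f(3)=9,f(1)=1 ⇒ 260
q^28  k|28↦f(k): 1:1 2:4 4:16 7:49 14:196 28:784  a_28=1050
[q^32] f(32)=1024,f(16)=256,f(8)=64,f(4)=16,f(2)=4,f(1)=1 ⇒ 1365
[q^33] f(1)=1,f(3)=9,f(11)=121,f(33)=1089 ⇒ 1220

260, 1050, 1365, 1220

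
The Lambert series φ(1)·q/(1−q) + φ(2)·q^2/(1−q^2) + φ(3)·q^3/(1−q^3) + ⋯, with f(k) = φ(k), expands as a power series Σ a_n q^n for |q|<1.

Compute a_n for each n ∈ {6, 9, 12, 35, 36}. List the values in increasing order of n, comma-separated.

[q^6] φ(6)=2,φ(3)=2,φ(2)=1,φ(1)=1 ⇒ 6
d|9:{1,3,9}  Σφ=1+2+6=9
n=12: 1·12 2·6 3·4 4·3 6·2 12·1  φ→[1+1+2+2+2+4]=12
n=35: 1·35 5·7 7·5 35·1  φ→[1+4+6+24]=35
d|36:{1,2,3,4,6,9,12,18,36}  Σφ=1+1+2+2+2+6+4+6+12=36

6, 9, 12, 35, 36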